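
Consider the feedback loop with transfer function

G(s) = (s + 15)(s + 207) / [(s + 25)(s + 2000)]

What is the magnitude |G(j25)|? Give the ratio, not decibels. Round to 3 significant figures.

At s = jω = j25:
zero (s+15): 15 + j25 → |·| = √(15²+25²) = √850 ≈ 29.155, ∠ = arctan(25/15) ≈ 59.04°
zero (s+207): 207 + j25 → |·| = √(207²+25²) = √43474 ≈ 208.5, ∠ = arctan(25/207) ≈ 6.89°
pole (s+25): 25 + j25 → |·| = √(25²+25²) = √1250 ≈ 35.355, ∠ = arctan(25/25) ≈ 45.00°
pole (s+2000): 2000 + j25 → |·| = √(2000²+25²) = √4000625 ≈ 2000.2, ∠ = arctan(25/2000) ≈ 0.72°
|G| = 1 · 6078.8 / 70717 ≈ 0.08596

0.0860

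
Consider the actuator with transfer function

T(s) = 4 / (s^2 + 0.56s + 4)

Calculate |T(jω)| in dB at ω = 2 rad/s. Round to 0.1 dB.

At s = jω = j2:
quadratic: (j2)² + 0.56·j2 + 4 = 0 + j1.12 → |·| ≈ 1.12, ∠ ≈ 90.00°
|T| = 4 / 1.12 ≈ 3.5714
Gain = 20 log₁₀(3.5714) ≈ 11.06 dB

11.1 dB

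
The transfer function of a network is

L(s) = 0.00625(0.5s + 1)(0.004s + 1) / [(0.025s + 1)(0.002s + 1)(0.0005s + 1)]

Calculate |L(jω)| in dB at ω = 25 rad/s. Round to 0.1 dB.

At ω = 25 rad/s:
zero (1 + j25·0.5) = 1 + j12.5 → |·| ≈ 12.54, ∠ ≈ 85.43°
zero (1 + j25·0.004) = 1 + j0.1 → |·| ≈ 1.005, ∠ ≈ 5.71°
pole (1 + j25·0.025) = 1 + j0.625 → |·| ≈ 1.1792, ∠ ≈ 32.01°
pole (1 + j25·0.002) = 1 + j0.05 → |·| ≈ 1.0012, ∠ ≈ 2.86°
pole (1 + j25·0.0005) = 1 + j0.0125 → |·| ≈ 1.0001, ∠ ≈ 0.72°
|L| = 0.00625 · 12.54 · 1.005 / (1.1792 · 1.0012 · 1.0001) ≈ 0.06671
Gain = 20 log₁₀(0.06671) ≈ -23.52 dB

-23.5 dB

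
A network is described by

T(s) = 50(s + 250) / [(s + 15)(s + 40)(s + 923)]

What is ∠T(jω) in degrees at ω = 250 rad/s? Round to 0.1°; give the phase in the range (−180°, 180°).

-137.6°

At s = jω = j250:
zero (s+250): 250 + j250 → |·| = √(250²+250²) = √125000 ≈ 353.55, ∠ = arctan(250/250) ≈ 45.00°
pole (s+15): 15 + j250 → |·| = √(15²+250²) = √62725 ≈ 250.45, ∠ = arctan(250/15) ≈ 86.57°
pole (s+40): 40 + j250 → |·| = √(40²+250²) = √64100 ≈ 253.18, ∠ = arctan(250/40) ≈ 80.91°
pole (s+923): 923 + j250 → |·| = √(923²+250²) = √914429 ≈ 956.26, ∠ = arctan(250/923) ≈ 15.16°
∠T = 45.00° − 182.64° = -137.64°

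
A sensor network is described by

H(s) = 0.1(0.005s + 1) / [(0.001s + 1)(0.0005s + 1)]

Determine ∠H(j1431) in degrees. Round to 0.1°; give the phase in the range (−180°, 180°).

-8.6°

At ω = 1431 rad/s:
zero (1 + j1431·0.005) = 1 + j7.155 → |·| ≈ 7.2245, ∠ ≈ 82.04°
pole (1 + j1431·0.001) = 1 + j1.431 → |·| ≈ 1.7458, ∠ ≈ 55.05°
pole (1 + j1431·0.0005) = 1 + j0.7155 → |·| ≈ 1.2296, ∠ ≈ 35.58°
∠H = (82.04°) − (55.05° + 35.58°) = -8.59°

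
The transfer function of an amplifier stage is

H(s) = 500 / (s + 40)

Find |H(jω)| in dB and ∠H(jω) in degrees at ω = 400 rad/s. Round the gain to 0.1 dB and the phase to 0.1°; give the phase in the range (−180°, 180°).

Substitute s = j400:
Numerator: 500 = 500 + j0
Denominator: (j400) + 40 = 40 + j400
|N| = √(500² + 0²) ≈ 500, ∠N ≈ 0.00°
|D| = √(40² + 400²) ≈ 402, ∠D ≈ 84.29°
|H| = 500 / 402 ≈ 1.2438
Gain = 20 log₁₀(1.2438) ≈ 1.90 dB
∠H = 0.00° − 84.29° = -84.29°

1.9 dB, -84.3°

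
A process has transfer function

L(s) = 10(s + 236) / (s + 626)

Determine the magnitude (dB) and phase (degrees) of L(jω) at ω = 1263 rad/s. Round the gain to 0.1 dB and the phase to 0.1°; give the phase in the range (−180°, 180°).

19.2 dB, 15.8°

At s = jω = j1263:
zero (s+236): 236 + j1263 → |·| = √(236²+1263²) = √1650865 ≈ 1284.9, ∠ = arctan(1263/236) ≈ 79.42°
pole (s+626): 626 + j1263 → |·| = √(626²+1263²) = √1987045 ≈ 1409.6, ∠ = arctan(1263/626) ≈ 63.63°
|L| = 10 · 1284.9 / 1409.6 ≈ 9.1154
Gain = 20 log₁₀(9.1154) ≈ 19.20 dB
∠L = 79.42° − 63.63° = 15.79°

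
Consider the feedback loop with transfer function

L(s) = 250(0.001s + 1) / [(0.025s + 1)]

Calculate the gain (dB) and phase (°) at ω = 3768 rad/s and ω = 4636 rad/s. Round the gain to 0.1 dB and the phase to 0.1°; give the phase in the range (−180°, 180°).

ω = 3768: 20.3 dB, -14.3°; ω = 4636: 20.2 dB, -11.7°

At ω = 3768 rad/s:
zero (1 + j3768·0.001) = 1 + j3.768 → |·| ≈ 3.8984, ∠ ≈ 75.14°
pole (1 + j3768·0.025) = 1 + j94.2 → |·| ≈ 94.205, ∠ ≈ 89.39°
|L| = 250 · 3.8984 / (94.205) ≈ 10.346
Gain = 20 log₁₀(10.346) ≈ 20.30 dB
∠L = (75.14°) − (89.39°) = -14.25°

At ω = 4636 rad/s:
zero (1 + j4636·0.001) = 1 + j4.636 → |·| ≈ 4.7426, ∠ ≈ 77.83°
pole (1 + j4636·0.025) = 1 + j115.9 → |·| ≈ 115.9, ∠ ≈ 89.51°
|L| = 250 · 4.7426 / (115.9) ≈ 10.23
Gain = 20 log₁₀(10.23) ≈ 20.20 dB
∠L = (77.83°) − (89.51°) = -11.68°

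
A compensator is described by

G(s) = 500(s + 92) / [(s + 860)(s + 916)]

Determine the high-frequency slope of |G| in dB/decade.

Each pole contributes −20 dB/decade at high frequency; each zero contributes +20 dB/decade.
Net: 1 zero(s) − 2 pole(s) → -20 dB/decade.

-20 dB/decade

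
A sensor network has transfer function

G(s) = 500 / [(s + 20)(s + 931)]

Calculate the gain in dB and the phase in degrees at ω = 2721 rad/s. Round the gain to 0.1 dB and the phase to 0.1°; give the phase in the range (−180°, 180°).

At s = jω = j2721:
pole (s+20): 20 + j2721 → |·| = √(20²+2721²) = √7404241 ≈ 2721.1, ∠ = arctan(2721/20) ≈ 89.58°
pole (s+931): 931 + j2721 → |·| = √(931²+2721²) = √8270602 ≈ 2875.9, ∠ = arctan(2721/931) ≈ 71.11°
|G| = 500 / 7.8256e+06 ≈ 6.3893e-05
Gain = 20 log₁₀(6.3893e-05) ≈ -83.89 dB
∠G = 0.00° − 160.69° = -160.69°

-83.9 dB, -160.7°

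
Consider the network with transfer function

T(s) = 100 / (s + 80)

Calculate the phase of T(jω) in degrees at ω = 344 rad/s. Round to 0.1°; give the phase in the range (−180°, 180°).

-76.9°

Substitute s = j344:
Numerator: 100 = 100 + j0
Denominator: (j344) + 80 = 80 + j344
|N| = √(100² + 0²) ≈ 100, ∠N ≈ 0.00°
|D| = √(80² + 344²) ≈ 353.18, ∠D ≈ 76.91°
∠T = 0.00° − 76.91° = -76.91°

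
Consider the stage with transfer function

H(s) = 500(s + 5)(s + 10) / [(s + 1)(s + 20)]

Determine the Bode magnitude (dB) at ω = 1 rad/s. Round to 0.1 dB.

59.1 dB

At s = jω = j1:
zero (s+5): 5 + j1 → |·| = √(5²+1²) = √26 ≈ 5.099, ∠ = arctan(1/5) ≈ 11.31°
zero (s+10): 10 + j1 → |·| = √(10²+1²) = √101 ≈ 10.05, ∠ = arctan(1/10) ≈ 5.71°
pole (s+1): 1 + j1 → |·| = √(1²+1²) = √2 ≈ 1.4142, ∠ = arctan(1/1) ≈ 45.00°
pole (s+20): 20 + j1 → |·| = √(20²+1²) = √401 ≈ 20.025, ∠ = arctan(1/20) ≈ 2.86°
|H| = 500 · 51.245 / 28.319 ≈ 904.78
Gain = 20 log₁₀(904.78) ≈ 59.13 dB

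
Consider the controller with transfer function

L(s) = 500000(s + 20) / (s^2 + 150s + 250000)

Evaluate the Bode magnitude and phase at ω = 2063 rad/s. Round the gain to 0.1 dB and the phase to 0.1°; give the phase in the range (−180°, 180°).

At s = jω = j2063:
zero (s+20): 20 + j2063 → |·| = √(20²+2063²) = √4256369 ≈ 2063.1, ∠ = arctan(2063/20) ≈ 89.44°
quadratic: (j2063)² + 150·j2063 + 250000 = -4005969 + j309450 → |·| ≈ 4.0179e+06, ∠ ≈ 175.58°
|L| = 500000 · 2063.1 / 4.0179e+06 ≈ 256.74
Gain = 20 log₁₀(256.74) ≈ 48.19 dB
∠L = 89.44° − 175.58° = -86.14°

48.2 dB, -86.1°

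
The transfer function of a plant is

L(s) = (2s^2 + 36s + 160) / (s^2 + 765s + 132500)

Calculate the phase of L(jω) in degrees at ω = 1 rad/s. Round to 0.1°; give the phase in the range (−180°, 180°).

12.5°

Substitute s = j1:
Numerator: 2(j1)^2 + 36(j1) + 160 = 158 + j36
Denominator: (j1)^2 + 765(j1) + 132500 = 132499 + j765
|N| = √(158² + 36²) ≈ 162.05, ∠N ≈ 12.84°
|D| = √(132499² + 765²) ≈ 1.325e+05, ∠D ≈ 0.33°
∠L = 12.84° − 0.33° = 12.51°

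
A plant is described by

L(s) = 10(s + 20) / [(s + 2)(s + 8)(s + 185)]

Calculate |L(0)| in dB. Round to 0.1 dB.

L(0) = 10·20 / (2·8·185) ≈ 0.067568
20 log₁₀(0.067568) ≈ -23.41 dB

-23.4 dB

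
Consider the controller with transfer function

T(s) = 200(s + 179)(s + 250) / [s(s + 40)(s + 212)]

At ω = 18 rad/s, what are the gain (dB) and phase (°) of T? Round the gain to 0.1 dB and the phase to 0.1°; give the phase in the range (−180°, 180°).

34.6 dB, -109.2°

At s = jω = j18:
zero (s+179): 179 + j18 → |·| = √(179²+18²) = √32365 ≈ 179.9, ∠ = arctan(18/179) ≈ 5.74°
zero (s+250): 250 + j18 → |·| = √(250²+18²) = √62824 ≈ 250.65, ∠ = arctan(18/250) ≈ 4.12°
pole (s+40): 40 + j18 → |·| = √(40²+18²) = √1924 ≈ 43.863, ∠ = arctan(18/40) ≈ 24.23°
pole (s+212): 212 + j18 → |·| = √(212²+18²) = √45268 ≈ 212.76, ∠ = arctan(18/212) ≈ 4.85°
pole at origin: |s| = 18, ∠ = 90.00° (in denominator)
|T| = 200 · 45092 / 1.6798e+05 ≈ 53.687
Gain = 20 log₁₀(53.687) ≈ 34.60 dB
∠T = 9.86° − 119.08° = -109.22°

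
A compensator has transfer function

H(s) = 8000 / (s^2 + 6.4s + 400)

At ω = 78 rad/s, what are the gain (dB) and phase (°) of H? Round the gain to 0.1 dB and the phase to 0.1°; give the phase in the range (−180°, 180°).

At s = jω = j78:
quadratic: (j78)² + 6.4·j78 + 400 = -5684 + j499.2 → |·| ≈ 5705.9, ∠ ≈ 174.98°
|H| = 8000 / 5705.9 ≈ 1.4021
Gain = 20 log₁₀(1.4021) ≈ 2.94 dB
∠H = 0.00° − 174.98° = -174.98°

2.9 dB, -175.0°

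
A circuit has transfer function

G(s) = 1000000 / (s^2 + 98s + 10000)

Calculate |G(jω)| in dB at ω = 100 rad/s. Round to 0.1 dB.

40.2 dB

At s = jω = j100:
quadratic: (j100)² + 98·j100 + 10000 = 0 + j9800 → |·| ≈ 9800, ∠ ≈ 90.00°
|G| = 1000000 / 9800 ≈ 102.04
Gain = 20 log₁₀(102.04) ≈ 40.18 dB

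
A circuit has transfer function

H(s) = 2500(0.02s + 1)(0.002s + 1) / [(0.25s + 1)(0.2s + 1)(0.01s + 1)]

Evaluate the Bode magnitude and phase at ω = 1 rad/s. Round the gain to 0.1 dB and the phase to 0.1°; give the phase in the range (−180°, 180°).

67.5 dB, -24.7°

At ω = 1 rad/s:
zero (1 + j1·0.02) = 1 + j0.02 → |·| ≈ 1.0002, ∠ ≈ 1.15°
zero (1 + j1·0.002) = 1 + j0.002 → |·| ≈ 1, ∠ ≈ 0.11°
pole (1 + j1·0.25) = 1 + j0.25 → |·| ≈ 1.0308, ∠ ≈ 14.04°
pole (1 + j1·0.2) = 1 + j0.2 → |·| ≈ 1.0198, ∠ ≈ 11.31°
pole (1 + j1·0.01) = 1 + j0.01 → |·| ≈ 1, ∠ ≈ 0.57°
|H| = 2500 · 1.0002 · 1 / (1.0308 · 1.0198 · 1) ≈ 2378.7
Gain = 20 log₁₀(2378.7) ≈ 67.53 dB
∠H = (1.15° + 0.11°) − (14.04° + 11.31° + 0.57°) = -24.66°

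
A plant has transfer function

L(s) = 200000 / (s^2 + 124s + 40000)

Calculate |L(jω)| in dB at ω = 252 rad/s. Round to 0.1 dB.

At s = jω = j252:
quadratic: (j252)² + 124·j252 + 40000 = -23504 + j31248 → |·| ≈ 39101, ∠ ≈ 126.95°
|L| = 200000 / 39101 ≈ 5.115
Gain = 20 log₁₀(5.115) ≈ 14.18 dB

14.2 dB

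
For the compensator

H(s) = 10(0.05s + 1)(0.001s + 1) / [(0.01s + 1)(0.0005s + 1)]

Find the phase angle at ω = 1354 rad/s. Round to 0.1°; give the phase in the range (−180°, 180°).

22.8°

At ω = 1354 rad/s:
zero (1 + j1354·0.05) = 1 + j67.7 → |·| ≈ 67.707, ∠ ≈ 89.15°
zero (1 + j1354·0.001) = 1 + j1.354 → |·| ≈ 1.6832, ∠ ≈ 53.55°
pole (1 + j1354·0.01) = 1 + j13.54 → |·| ≈ 13.577, ∠ ≈ 85.78°
pole (1 + j1354·0.0005) = 1 + j0.677 → |·| ≈ 1.2076, ∠ ≈ 34.10°
∠H = (89.15° + 53.55°) − (85.78° + 34.10°) = 22.82°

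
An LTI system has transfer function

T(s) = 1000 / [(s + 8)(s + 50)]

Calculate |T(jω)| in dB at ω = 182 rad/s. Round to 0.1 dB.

-30.7 dB

At s = jω = j182:
pole (s+8): 8 + j182 → |·| = √(8²+182²) = √33188 ≈ 182.18, ∠ = arctan(182/8) ≈ 87.48°
pole (s+50): 50 + j182 → |·| = √(50²+182²) = √35624 ≈ 188.74, ∠ = arctan(182/50) ≈ 74.64°
|T| = 1000 / 34385 ≈ 0.029082
Gain = 20 log₁₀(0.029082) ≈ -30.73 dB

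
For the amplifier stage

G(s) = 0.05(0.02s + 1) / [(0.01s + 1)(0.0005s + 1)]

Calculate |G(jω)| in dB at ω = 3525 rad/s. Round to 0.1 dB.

At ω = 3525 rad/s:
zero (1 + j3525·0.02) = 1 + j70.5 → |·| ≈ 70.507, ∠ ≈ 89.19°
pole (1 + j3525·0.01) = 1 + j35.25 → |·| ≈ 35.264, ∠ ≈ 88.38°
pole (1 + j3525·0.0005) = 1 + j1.7625 → |·| ≈ 2.0264, ∠ ≈ 60.43°
|G| = 0.05 · 70.507 / (35.264 · 2.0264) ≈ 0.049334
Gain = 20 log₁₀(0.049334) ≈ -26.14 dB

-26.1 dB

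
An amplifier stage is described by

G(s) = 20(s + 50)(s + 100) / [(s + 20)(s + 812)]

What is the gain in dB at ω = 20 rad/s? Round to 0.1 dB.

At s = jω = j20:
zero (s+50): 50 + j20 → |·| = √(50²+20²) = √2900 ≈ 53.852, ∠ = arctan(20/50) ≈ 21.80°
zero (s+100): 100 + j20 → |·| = √(100²+20²) = √10400 ≈ 101.98, ∠ = arctan(20/100) ≈ 11.31°
pole (s+20): 20 + j20 → |·| = √(20²+20²) = √800 ≈ 28.284, ∠ = arctan(20/20) ≈ 45.00°
pole (s+812): 812 + j20 → |·| = √(812²+20²) = √659744 ≈ 812.25, ∠ = arctan(20/812) ≈ 1.41°
|G| = 20 · 5491.8 / 22974 ≈ 4.7809
Gain = 20 log₁₀(4.7809) ≈ 13.59 dB

13.6 dB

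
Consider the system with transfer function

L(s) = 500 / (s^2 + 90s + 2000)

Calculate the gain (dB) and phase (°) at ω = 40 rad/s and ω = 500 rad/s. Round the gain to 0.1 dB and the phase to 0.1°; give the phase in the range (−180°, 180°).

Substitute s = j40:
Numerator: 500 = 500 + j0
Denominator: (j40)^2 + 90(j40) + 2000 = 400 + j3600
|N| = √(500² + 0²) ≈ 500, ∠N ≈ 0.00°
|D| = √(400² + 3600²) ≈ 3622.2, ∠D ≈ 83.66°
|L| = 500 / 3622.2 ≈ 0.13804
Gain = 20 log₁₀(0.13804) ≈ -17.20 dB
∠L = 0.00° − 83.66° = -83.66°

Substitute s = j500:
Numerator: 500 = 500 + j0
Denominator: (j500)^2 + 90(j500) + 2000 = -248000 + j45000
|N| = √(500² + 0²) ≈ 500, ∠N ≈ 0.00°
|D| = √(248000² + 45000²) ≈ 2.5205e+05, ∠D ≈ 169.72°
|L| = 500 / 2.5205e+05 ≈ 0.0019837
Gain = 20 log₁₀(0.0019837) ≈ -54.05 dB
∠L = 0.00° − 169.72° = -169.72°

ω = 40: -17.2 dB, -83.7°; ω = 500: -54.1 dB, -169.7°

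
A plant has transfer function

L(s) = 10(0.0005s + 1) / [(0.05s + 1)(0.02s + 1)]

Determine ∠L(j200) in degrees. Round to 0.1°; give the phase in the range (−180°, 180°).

-154.5°

At ω = 200 rad/s:
zero (1 + j200·0.0005) = 1 + j0.1 → |·| ≈ 1.005, ∠ ≈ 5.71°
pole (1 + j200·0.05) = 1 + j10 → |·| ≈ 10.05, ∠ ≈ 84.29°
pole (1 + j200·0.02) = 1 + j4 → |·| ≈ 4.1231, ∠ ≈ 75.96°
∠L = (5.71°) − (84.29° + 75.96°) = -154.54°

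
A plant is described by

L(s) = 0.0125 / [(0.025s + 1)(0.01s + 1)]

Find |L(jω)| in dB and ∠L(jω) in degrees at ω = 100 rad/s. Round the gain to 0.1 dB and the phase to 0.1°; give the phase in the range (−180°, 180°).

At ω = 100 rad/s:
pole (1 + j100·0.025) = 1 + j2.5 → |·| ≈ 2.6926, ∠ ≈ 68.20°
pole (1 + j100·0.01) = 1 + j1 → |·| ≈ 1.4142, ∠ ≈ 45.00°
|L| = 0.0125 · 1 / (2.6926 · 1.4142) ≈ 0.0032827
Gain = 20 log₁₀(0.0032827) ≈ -49.68 dB
∠L = (0°) − (68.20° + 45.00°) = -113.20°

-49.7 dB, -113.2°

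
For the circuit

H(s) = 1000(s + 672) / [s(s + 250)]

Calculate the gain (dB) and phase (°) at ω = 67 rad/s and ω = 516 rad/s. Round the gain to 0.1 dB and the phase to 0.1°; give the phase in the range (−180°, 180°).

ω = 67: 31.8 dB, -99.3°; ω = 516: 9.1 dB, -116.6°

At s = jω = j67:
zero (s+672): 672 + j67 → |·| = √(672²+67²) = √456073 ≈ 675.33, ∠ = arctan(67/672) ≈ 5.69°
pole (s+250): 250 + j67 → |·| = √(250²+67²) = √66989 ≈ 258.82, ∠ = arctan(67/250) ≈ 15.00°
pole at origin: |s| = 67, ∠ = 90.00° (in denominator)
|H| = 1000 · 675.33 / 17341 ≈ 38.944
Gain = 20 log₁₀(38.944) ≈ 31.81 dB
∠H = 5.69° − 105.00° = -99.31°

At s = jω = j516:
zero (s+672): 672 + j516 → |·| = √(672²+516²) = √717840 ≈ 847.25, ∠ = arctan(516/672) ≈ 37.52°
pole (s+250): 250 + j516 → |·| = √(250²+516²) = √328756 ≈ 573.37, ∠ = arctan(516/250) ≈ 64.15°
pole at origin: |s| = 516, ∠ = 90.00° (in denominator)
|H| = 1000 · 847.25 / 2.9586e+05 ≈ 2.8637
Gain = 20 log₁₀(2.8637) ≈ 9.14 dB
∠H = 37.52° − 154.15° = -116.63°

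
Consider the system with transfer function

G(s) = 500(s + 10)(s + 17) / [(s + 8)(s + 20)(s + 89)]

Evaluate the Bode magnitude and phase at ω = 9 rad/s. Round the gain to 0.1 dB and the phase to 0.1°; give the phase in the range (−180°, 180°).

14.8 dB, -8.5°

At s = jω = j9:
zero (s+10): 10 + j9 → |·| = √(10²+9²) = √181 ≈ 13.454, ∠ = arctan(9/10) ≈ 41.99°
zero (s+17): 17 + j9 → |·| = √(17²+9²) = √370 ≈ 19.235, ∠ = arctan(9/17) ≈ 27.90°
pole (s+8): 8 + j9 → |·| = √(8²+9²) = √145 ≈ 12.042, ∠ = arctan(9/8) ≈ 48.37°
pole (s+20): 20 + j9 → |·| = √(20²+9²) = √481 ≈ 21.932, ∠ = arctan(9/20) ≈ 24.23°
pole (s+89): 89 + j9 → |·| = √(89²+9²) = √8002 ≈ 89.454, ∠ = arctan(9/89) ≈ 5.77°
|G| = 500 · 258.79 / 23625 ≈ 5.477
Gain = 20 log₁₀(5.477) ≈ 14.77 dB
∠G = 69.89° − 78.37° = -8.48°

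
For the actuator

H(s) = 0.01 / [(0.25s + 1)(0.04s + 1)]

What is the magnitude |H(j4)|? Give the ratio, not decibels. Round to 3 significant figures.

At ω = 4 rad/s:
pole (1 + j4·0.25) = 1 + j1 → |·| ≈ 1.4142, ∠ ≈ 45.00°
pole (1 + j4·0.04) = 1 + j0.16 → |·| ≈ 1.0127, ∠ ≈ 9.09°
|H| = 0.01 · 1 / (1.4142 · 1.0127) ≈ 0.0069825

0.00698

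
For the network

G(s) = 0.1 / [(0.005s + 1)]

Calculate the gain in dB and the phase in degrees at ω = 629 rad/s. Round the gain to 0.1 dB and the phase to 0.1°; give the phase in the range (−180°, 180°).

At ω = 629 rad/s:
pole (1 + j629·0.005) = 1 + j3.145 → |·| ≈ 3.3002, ∠ ≈ 72.36°
|G| = 0.1 · 1 / (3.3002) ≈ 0.030301
Gain = 20 log₁₀(0.030301) ≈ -30.37 dB
∠G = (0°) − (72.36°) = -72.36°

-30.4 dB, -72.4°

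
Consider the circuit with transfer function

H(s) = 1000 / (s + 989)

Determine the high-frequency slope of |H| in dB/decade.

-20 dB/decade

Each pole contributes −20 dB/decade at high frequency; each zero contributes +20 dB/decade.
Net: 0 zero(s) − 1 pole(s) → -20 dB/decade.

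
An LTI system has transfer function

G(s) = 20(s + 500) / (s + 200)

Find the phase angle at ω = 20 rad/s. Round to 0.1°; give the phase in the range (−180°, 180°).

At s = jω = j20:
zero (s+500): 500 + j20 → |·| = √(500²+20²) = √250400 ≈ 500.4, ∠ = arctan(20/500) ≈ 2.29°
pole (s+200): 200 + j20 → |·| = √(200²+20²) = √40400 ≈ 201, ∠ = arctan(20/200) ≈ 5.71°
∠G = 2.29° − 5.71° = -3.42°

-3.4°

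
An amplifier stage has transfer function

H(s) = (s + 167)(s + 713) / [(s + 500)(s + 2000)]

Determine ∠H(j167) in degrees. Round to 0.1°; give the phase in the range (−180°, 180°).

34.9°

At s = jω = j167:
zero (s+167): 167 + j167 → |·| = √(167²+167²) = √55778 ≈ 236.17, ∠ = arctan(167/167) ≈ 45.00°
zero (s+713): 713 + j167 → |·| = √(713²+167²) = √536258 ≈ 732.3, ∠ = arctan(167/713) ≈ 13.18°
pole (s+500): 500 + j167 → |·| = √(500²+167²) = √277889 ≈ 527.15, ∠ = arctan(167/500) ≈ 18.47°
pole (s+2000): 2000 + j167 → |·| = √(2000²+167²) = √4027889 ≈ 2007, ∠ = arctan(167/2000) ≈ 4.77°
∠H = 58.18° − 23.24° = 34.94°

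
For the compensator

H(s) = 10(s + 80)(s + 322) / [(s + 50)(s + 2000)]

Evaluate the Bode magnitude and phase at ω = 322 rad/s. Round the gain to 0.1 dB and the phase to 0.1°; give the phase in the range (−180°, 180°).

7.2 dB, 30.7°

At s = jω = j322:
zero (s+80): 80 + j322 → |·| = √(80²+322²) = √110084 ≈ 331.79, ∠ = arctan(322/80) ≈ 76.05°
zero (s+322): 322 + j322 → |·| = √(322²+322²) = √207368 ≈ 455.38, ∠ = arctan(322/322) ≈ 45.00°
pole (s+50): 50 + j322 → |·| = √(50²+322²) = √106184 ≈ 325.86, ∠ = arctan(322/50) ≈ 81.17°
pole (s+2000): 2000 + j322 → |·| = √(2000²+322²) = √4103684 ≈ 2025.8, ∠ = arctan(322/2000) ≈ 9.15°
|H| = 10 · 1.5109e+05 / 6.6013e+05 ≈ 2.2888
Gain = 20 log₁₀(2.2888) ≈ 7.19 dB
∠H = 121.05° − 90.32° = 30.73°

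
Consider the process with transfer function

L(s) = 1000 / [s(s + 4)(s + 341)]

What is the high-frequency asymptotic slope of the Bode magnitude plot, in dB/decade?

Each pole contributes −20 dB/decade at high frequency; each zero contributes +20 dB/decade.
Net: 0 zero(s) − 3 pole(s) → -60 dB/decade.

-60 dB/decade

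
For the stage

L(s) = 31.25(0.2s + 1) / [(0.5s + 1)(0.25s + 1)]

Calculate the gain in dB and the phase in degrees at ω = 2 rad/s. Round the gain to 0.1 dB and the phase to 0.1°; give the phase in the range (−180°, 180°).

26.6 dB, -49.8°

At ω = 2 rad/s:
zero (1 + j2·0.2) = 1 + j0.4 → |·| ≈ 1.077, ∠ ≈ 21.80°
pole (1 + j2·0.5) = 1 + j1 → |·| ≈ 1.4142, ∠ ≈ 45.00°
pole (1 + j2·0.25) = 1 + j0.5 → |·| ≈ 1.118, ∠ ≈ 26.57°
|L| = 31.25 · 1.077 / (1.4142 · 1.118) ≈ 21.287
Gain = 20 log₁₀(21.287) ≈ 26.56 dB
∠L = (21.80°) − (45.00° + 26.57°) = -49.77°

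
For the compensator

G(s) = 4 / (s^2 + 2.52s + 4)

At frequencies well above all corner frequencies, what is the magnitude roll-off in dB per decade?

Each pole contributes −20 dB/decade at high frequency; each zero contributes +20 dB/decade.
Net: 0 zero(s) − 2 pole(s) → -40 dB/decade.

-40 dB/decade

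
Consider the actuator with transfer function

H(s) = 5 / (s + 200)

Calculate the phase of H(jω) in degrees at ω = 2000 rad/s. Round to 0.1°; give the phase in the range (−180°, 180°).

-84.3°

Substitute s = j2000:
Numerator: 5 = 5 + j0
Denominator: (j2000) + 200 = 200 + j2000
|N| = √(5² + 0²) ≈ 5, ∠N ≈ 0.00°
|D| = √(200² + 2000²) ≈ 2010, ∠D ≈ 84.29°
∠H = 0.00° − 84.29° = -84.29°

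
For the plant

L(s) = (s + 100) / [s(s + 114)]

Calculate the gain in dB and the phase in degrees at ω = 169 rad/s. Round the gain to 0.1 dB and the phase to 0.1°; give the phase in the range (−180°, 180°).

-44.9 dB, -86.6°

At s = jω = j169:
zero (s+100): 100 + j169 → |·| = √(100²+169²) = √38561 ≈ 196.37, ∠ = arctan(169/100) ≈ 59.39°
pole (s+114): 114 + j169 → |·| = √(114²+169²) = √41557 ≈ 203.86, ∠ = arctan(169/114) ≈ 56.00°
pole at origin: |s| = 169, ∠ = 90.00° (in denominator)
|L| = 1 · 196.37 / 34452 ≈ 0.0056998
Gain = 20 log₁₀(0.0056998) ≈ -44.88 dB
∠L = 59.39° − 146.00° = -86.61°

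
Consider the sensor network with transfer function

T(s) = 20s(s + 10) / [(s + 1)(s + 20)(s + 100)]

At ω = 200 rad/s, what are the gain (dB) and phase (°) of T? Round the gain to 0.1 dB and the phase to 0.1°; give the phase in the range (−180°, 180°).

-21.0 dB, -60.3°

At s = jω = j200:
zero (s+10): 10 + j200 → |·| = √(10²+200²) = √40100 ≈ 200.25, ∠ = arctan(200/10) ≈ 87.14°
zero at origin: s = j200 → |·| = 200, ∠ = 90.00°
pole (s+1): 1 + j200 → |·| = √(1²+200²) = √40001 ≈ 200, ∠ = arctan(200/1) ≈ 89.71°
pole (s+20): 20 + j200 → |·| = √(20²+200²) = √40400 ≈ 201, ∠ = arctan(200/20) ≈ 84.29°
pole (s+100): 100 + j200 → |·| = √(100²+200²) = √50000 ≈ 223.61, ∠ = arctan(200/100) ≈ 63.43°
|T| = 20 · 40050 / 8.9891e+06 ≈ 0.089108
Gain = 20 log₁₀(0.089108) ≈ -21.00 dB
∠T = 177.14° − 237.43° = -60.29°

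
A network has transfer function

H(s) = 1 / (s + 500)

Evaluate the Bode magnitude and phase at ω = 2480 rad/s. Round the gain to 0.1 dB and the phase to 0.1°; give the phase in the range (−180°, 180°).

Substitute s = j2480:
Numerator: 1 = 1 + j0
Denominator: (j2480) + 500 = 500 + j2480
|N| = √(1² + 0²) ≈ 1, ∠N ≈ 0.00°
|D| = √(500² + 2480²) ≈ 2529.9, ∠D ≈ 78.60°
|H| = 1 / 2529.9 ≈ 0.00039527
Gain = 20 log₁₀(0.00039527) ≈ -68.06 dB
∠H = 0.00° − 78.60° = -78.60°

-68.1 dB, -78.6°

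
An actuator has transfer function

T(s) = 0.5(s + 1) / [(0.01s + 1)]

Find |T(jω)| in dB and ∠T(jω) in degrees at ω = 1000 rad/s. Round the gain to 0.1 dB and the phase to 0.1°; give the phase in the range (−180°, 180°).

33.9 dB, 5.7°

At ω = 1000 rad/s:
zero (1 + j1000·1) = 1 + j1000 → |·| ≈ 1000, ∠ ≈ 89.94°
pole (1 + j1000·0.01) = 1 + j10 → |·| ≈ 10.05, ∠ ≈ 84.29°
|T| = 0.5 · 1000 / (10.05) ≈ 49.751
Gain = 20 log₁₀(49.751) ≈ 33.94 dB
∠T = (89.94°) − (84.29°) = 5.65°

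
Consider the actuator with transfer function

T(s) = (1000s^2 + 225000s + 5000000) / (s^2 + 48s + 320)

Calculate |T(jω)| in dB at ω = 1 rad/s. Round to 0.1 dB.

83.8 dB

Substitute s = j1:
Numerator: 1000(j1)^2 + 225000(j1) + 5000000 = 4999000 + j225000
Denominator: (j1)^2 + 48(j1) + 320 = 319 + j48
|N| = √(4999000² + 225000²) ≈ 5.0041e+06, ∠N ≈ 2.58°
|D| = √(319² + 48²) ≈ 322.59, ∠D ≈ 8.56°
|T| = 5.0041e+06 / 322.59 ≈ 15512
Gain = 20 log₁₀(15512) ≈ 83.81 dB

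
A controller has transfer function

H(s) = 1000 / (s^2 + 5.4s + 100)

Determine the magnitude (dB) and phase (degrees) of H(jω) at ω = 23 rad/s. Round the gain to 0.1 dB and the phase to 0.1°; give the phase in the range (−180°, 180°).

At s = jω = j23:
quadratic: (j23)² + 5.4·j23 + 100 = -429 + j124.2 → |·| ≈ 446.62, ∠ ≈ 163.85°
|H| = 1000 / 446.62 ≈ 2.239
Gain = 20 log₁₀(2.239) ≈ 7.00 dB
∠H = 0.00° − 163.85° = -163.85°

7.0 dB, -163.9°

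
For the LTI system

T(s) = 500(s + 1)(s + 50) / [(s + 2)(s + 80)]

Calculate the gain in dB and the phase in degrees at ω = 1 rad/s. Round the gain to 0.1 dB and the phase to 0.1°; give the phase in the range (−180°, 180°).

45.9 dB, 18.9°

At s = jω = j1:
zero (s+1): 1 + j1 → |·| = √(1²+1²) = √2 ≈ 1.4142, ∠ = arctan(1/1) ≈ 45.00°
zero (s+50): 50 + j1 → |·| = √(50²+1²) = √2501 ≈ 50.01, ∠ = arctan(1/50) ≈ 1.15°
pole (s+2): 2 + j1 → |·| = √(2²+1²) = √5 ≈ 2.2361, ∠ = arctan(1/2) ≈ 26.57°
pole (s+80): 80 + j1 → |·| = √(80²+1²) = √6401 ≈ 80.006, ∠ = arctan(1/80) ≈ 0.72°
|T| = 500 · 70.724 / 178.9 ≈ 197.66
Gain = 20 log₁₀(197.66) ≈ 45.92 dB
∠T = 46.15° − 27.29° = 18.86°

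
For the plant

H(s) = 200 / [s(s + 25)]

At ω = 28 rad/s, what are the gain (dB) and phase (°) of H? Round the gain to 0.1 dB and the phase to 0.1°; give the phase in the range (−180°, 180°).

-14.4 dB, -138.2°

At s = jω = j28:
pole (s+25): 25 + j28 → |·| = √(25²+28²) = √1409 ≈ 37.537, ∠ = arctan(28/25) ≈ 48.24°
pole at origin: |s| = 28, ∠ = 90.00° (in denominator)
|H| = 200 / 1051 ≈ 0.19029
Gain = 20 log₁₀(0.19029) ≈ -14.41 dB
∠H = 0.00° − 138.24° = -138.24°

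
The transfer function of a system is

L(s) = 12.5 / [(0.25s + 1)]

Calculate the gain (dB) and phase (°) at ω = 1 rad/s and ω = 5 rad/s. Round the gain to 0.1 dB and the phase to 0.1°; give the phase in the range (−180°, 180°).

At ω = 1 rad/s:
pole (1 + j1·0.25) = 1 + j0.25 → |·| ≈ 1.0308, ∠ ≈ 14.04°
|L| = 12.5 · 1 / (1.0308) ≈ 12.127
Gain = 20 log₁₀(12.127) ≈ 21.68 dB
∠L = (0°) − (14.04°) = -14.04°

At ω = 5 rad/s:
pole (1 + j5·0.25) = 1 + j1.25 → |·| ≈ 1.6008, ∠ ≈ 51.34°
|L| = 12.5 · 1 / (1.6008) ≈ 7.8086
Gain = 20 log₁₀(7.8086) ≈ 17.85 dB
∠L = (0°) − (51.34°) = -51.34°

ω = 1: 21.7 dB, -14.0°; ω = 5: 17.9 dB, -51.3°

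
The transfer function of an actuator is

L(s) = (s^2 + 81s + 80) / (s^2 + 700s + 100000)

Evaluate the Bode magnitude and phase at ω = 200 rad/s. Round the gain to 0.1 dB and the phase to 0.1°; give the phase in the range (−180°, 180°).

-11.0 dB, 91.1°

Substitute s = j200:
Numerator: (j200)^2 + 81(j200) + 80 = -39920 + j16200
Denominator: (j200)^2 + 700(j200) + 100000 = 60000 + j140000
|N| = √(39920² + 16200²) ≈ 43082, ∠N ≈ 157.91°
|D| = √(60000² + 140000²) ≈ 1.5232e+05, ∠D ≈ 66.80°
|L| = 43082 / 1.5232e+05 ≈ 0.28284
Gain = 20 log₁₀(0.28284) ≈ -10.97 dB
∠L = 157.91° − 66.80° = 91.11°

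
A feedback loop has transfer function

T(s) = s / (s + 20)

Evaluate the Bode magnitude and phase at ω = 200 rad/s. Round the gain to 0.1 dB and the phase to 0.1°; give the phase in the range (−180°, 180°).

-0.0 dB, 5.7°

At s = jω = j200:
zero at origin: s = j200 → |·| = 200, ∠ = 90.00°
pole (s+20): 20 + j200 → |·| = √(20²+200²) = √40400 ≈ 201, ∠ = arctan(200/20) ≈ 84.29°
|T| = 1 · 200 / 201 ≈ 0.99502
Gain = 20 log₁₀(0.99502) ≈ -0.04 dB
∠T = 90.00° − 84.29° = 5.71°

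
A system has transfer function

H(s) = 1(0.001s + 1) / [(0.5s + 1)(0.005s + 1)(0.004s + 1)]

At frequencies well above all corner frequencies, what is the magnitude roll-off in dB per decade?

Each pole contributes −20 dB/decade at high frequency; each zero contributes +20 dB/decade.
Net: 1 zero(s) − 3 pole(s) → -40 dB/decade.

-40 dB/decade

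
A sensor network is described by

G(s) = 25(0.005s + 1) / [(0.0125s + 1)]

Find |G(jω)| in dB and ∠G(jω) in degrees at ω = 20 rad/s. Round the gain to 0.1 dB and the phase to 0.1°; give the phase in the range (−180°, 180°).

At ω = 20 rad/s:
zero (1 + j20·0.005) = 1 + j0.1 → |·| ≈ 1.005, ∠ ≈ 5.71°
pole (1 + j20·0.0125) = 1 + j0.25 → |·| ≈ 1.0308, ∠ ≈ 14.04°
|G| = 25 · 1.005 / (1.0308) ≈ 24.374
Gain = 20 log₁₀(24.374) ≈ 27.74 dB
∠G = (5.71°) − (14.04°) = -8.33°

27.7 dB, -8.3°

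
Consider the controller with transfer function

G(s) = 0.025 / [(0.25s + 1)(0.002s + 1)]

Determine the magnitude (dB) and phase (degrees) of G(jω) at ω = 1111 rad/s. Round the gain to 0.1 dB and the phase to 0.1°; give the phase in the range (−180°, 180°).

At ω = 1111 rad/s:
pole (1 + j1111·0.25) = 1 + j277.75 → |·| ≈ 277.75, ∠ ≈ 89.79°
pole (1 + j1111·0.002) = 1 + j2.222 → |·| ≈ 2.4367, ∠ ≈ 65.77°
|G| = 0.025 · 1 / (277.75 · 2.4367) ≈ 3.6939e-05
Gain = 20 log₁₀(3.6939e-05) ≈ -88.65 dB
∠G = (0°) − (89.79° + 65.77°) = -155.56°

-88.7 dB, -155.6°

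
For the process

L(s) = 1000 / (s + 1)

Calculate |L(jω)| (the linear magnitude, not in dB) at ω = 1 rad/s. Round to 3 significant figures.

707

At s = jω = j1:
pole (s+1): 1 + j1 → |·| = √(1²+1²) = √2 ≈ 1.4142, ∠ = arctan(1/1) ≈ 45.00°
|L| = 1000 / 1.4142 ≈ 707.11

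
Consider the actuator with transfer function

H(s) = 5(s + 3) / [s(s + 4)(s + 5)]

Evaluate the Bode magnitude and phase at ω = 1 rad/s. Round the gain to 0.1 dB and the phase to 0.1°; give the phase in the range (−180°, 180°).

At s = jω = j1:
zero (s+3): 3 + j1 → |·| = √(3²+1²) = √10 ≈ 3.1623, ∠ = arctan(1/3) ≈ 18.43°
pole (s+4): 4 + j1 → |·| = √(4²+1²) = √17 ≈ 4.1231, ∠ = arctan(1/4) ≈ 14.04°
pole (s+5): 5 + j1 → |·| = √(5²+1²) = √26 ≈ 5.099, ∠ = arctan(1/5) ≈ 11.31°
pole at origin: |s| = 1, ∠ = 90.00° (in denominator)
|H| = 5 · 3.1623 / 21.024 ≈ 0.75207
Gain = 20 log₁₀(0.75207) ≈ -2.47 dB
∠H = 18.43° − 115.35° = -96.92°

-2.5 dB, -96.9°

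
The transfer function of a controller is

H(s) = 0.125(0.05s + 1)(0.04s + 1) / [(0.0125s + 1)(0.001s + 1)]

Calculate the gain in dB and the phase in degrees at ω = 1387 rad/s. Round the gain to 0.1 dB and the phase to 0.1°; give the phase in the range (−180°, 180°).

At ω = 1387 rad/s:
zero (1 + j1387·0.05) = 1 + j69.35 → |·| ≈ 69.357, ∠ ≈ 89.17°
zero (1 + j1387·0.04) = 1 + j55.48 → |·| ≈ 55.489, ∠ ≈ 88.97°
pole (1 + j1387·0.0125) = 1 + j17.3375 → |·| ≈ 17.366, ∠ ≈ 86.70°
pole (1 + j1387·0.001) = 1 + j1.387 → |·| ≈ 1.7099, ∠ ≈ 54.21°
|H| = 0.125 · 69.357 · 55.489 / (17.366 · 1.7099) ≈ 16.201
Gain = 20 log₁₀(16.201) ≈ 24.19 dB
∠H = (89.17° + 88.97°) − (86.70° + 54.21°) = 37.23°

24.2 dB, 37.2°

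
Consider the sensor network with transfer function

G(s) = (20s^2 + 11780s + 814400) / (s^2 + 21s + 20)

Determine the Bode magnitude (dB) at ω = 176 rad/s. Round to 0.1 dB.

36.5 dB

Substitute s = j176:
Numerator: 20(j176)^2 + 11780(j176) + 814400 = 194880 + j2073280
Denominator: (j176)^2 + 21(j176) + 20 = -30956 + j3696
|N| = √(194880² + 2073280²) ≈ 2.0824e+06, ∠N ≈ 84.63°
|D| = √(30956² + 3696²) ≈ 31176, ∠D ≈ 173.19°
|G| = 2.0824e+06 / 31176 ≈ 66.795
Gain = 20 log₁₀(66.795) ≈ 36.49 dB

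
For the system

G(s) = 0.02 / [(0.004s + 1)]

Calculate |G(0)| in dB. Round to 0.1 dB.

G(0) = 0.02 · 1 / 1 = 0.02
20 log₁₀(0.02) ≈ -33.98 dB

-34.0 dB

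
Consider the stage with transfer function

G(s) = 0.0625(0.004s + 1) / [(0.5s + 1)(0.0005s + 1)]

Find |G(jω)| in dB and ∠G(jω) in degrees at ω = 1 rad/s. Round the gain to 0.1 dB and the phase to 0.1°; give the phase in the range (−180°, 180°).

-25.1 dB, -26.4°

At ω = 1 rad/s:
zero (1 + j1·0.004) = 1 + j0.004 → |·| ≈ 1, ∠ ≈ 0.23°
pole (1 + j1·0.5) = 1 + j0.5 → |·| ≈ 1.118, ∠ ≈ 26.57°
pole (1 + j1·0.0005) = 1 + j0.0005 → |·| ≈ 1, ∠ ≈ 0.03°
|G| = 0.0625 · 1 / (1.118 · 1) ≈ 0.055903
Gain = 20 log₁₀(0.055903) ≈ -25.05 dB
∠G = (0.23°) − (26.57° + 0.03°) = -26.37°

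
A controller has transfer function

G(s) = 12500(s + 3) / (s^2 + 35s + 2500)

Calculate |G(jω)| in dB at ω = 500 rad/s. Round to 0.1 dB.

28.0 dB

At s = jω = j500:
zero (s+3): 3 + j500 → |·| = √(3²+500²) = √250009 ≈ 500.01, ∠ = arctan(500/3) ≈ 89.66°
quadratic: (j500)² + 35·j500 + 2500 = -247500 + j17500 → |·| ≈ 2.4812e+05, ∠ ≈ 175.96°
|G| = 12500 · 500.01 / 2.4812e+05 ≈ 25.19
Gain = 20 log₁₀(25.19) ≈ 28.02 dB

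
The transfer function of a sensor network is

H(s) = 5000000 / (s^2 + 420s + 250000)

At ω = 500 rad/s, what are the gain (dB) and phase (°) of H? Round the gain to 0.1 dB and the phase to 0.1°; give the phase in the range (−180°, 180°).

At s = jω = j500:
quadratic: (j500)² + 420·j500 + 250000 = 0 + j210000 → |·| ≈ 2.1e+05, ∠ ≈ 90.00°
|H| = 5000000 / 2.1e+05 ≈ 23.81
Gain = 20 log₁₀(23.81) ≈ 27.54 dB
∠H = 0.00° − 90.00° = -90.00°

27.5 dB, -90.0°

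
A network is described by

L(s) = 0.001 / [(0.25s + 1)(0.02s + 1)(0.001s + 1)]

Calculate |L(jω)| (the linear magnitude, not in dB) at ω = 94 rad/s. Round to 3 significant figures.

1.99e-05

At ω = 94 rad/s:
pole (1 + j94·0.25) = 1 + j23.5 → |·| ≈ 23.521, ∠ ≈ 87.56°
pole (1 + j94·0.02) = 1 + j1.88 → |·| ≈ 2.1294, ∠ ≈ 61.99°
pole (1 + j94·0.001) = 1 + j0.094 → |·| ≈ 1.0044, ∠ ≈ 5.37°
|L| = 0.001 · 1 / (23.521 · 2.1294 · 1.0044) ≈ 1.9878e-05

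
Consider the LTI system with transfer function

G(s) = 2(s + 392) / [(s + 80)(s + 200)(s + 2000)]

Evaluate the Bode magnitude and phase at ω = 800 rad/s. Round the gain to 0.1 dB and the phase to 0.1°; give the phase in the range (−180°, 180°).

-118.1 dB, -118.2°

At s = jω = j800:
zero (s+392): 392 + j800 → |·| = √(392²+800²) = √793664 ≈ 890.88, ∠ = arctan(800/392) ≈ 63.90°
pole (s+80): 80 + j800 → |·| = √(80²+800²) = √646400 ≈ 803.99, ∠ = arctan(800/80) ≈ 84.29°
pole (s+200): 200 + j800 → |·| = √(200²+800²) = √680000 ≈ 824.62, ∠ = arctan(800/200) ≈ 75.96°
pole (s+2000): 2000 + j800 → |·| = √(2000²+800²) = √4640000 ≈ 2154.1, ∠ = arctan(800/2000) ≈ 21.80°
|G| = 2 · 890.88 / 1.4281e+09 ≈ 1.2476e-06
Gain = 20 log₁₀(1.2476e-06) ≈ -118.08 dB
∠G = 63.90° − 182.05° = -118.15°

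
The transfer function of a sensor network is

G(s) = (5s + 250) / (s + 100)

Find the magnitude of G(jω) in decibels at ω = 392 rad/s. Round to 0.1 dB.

13.8 dB

Substitute s = j392:
Numerator: 5(j392) + 250 = 250 + j1960
Denominator: (j392) + 100 = 100 + j392
|N| = √(250² + 1960²) ≈ 1975.9, ∠N ≈ 82.73°
|D| = √(100² + 392²) ≈ 404.55, ∠D ≈ 75.69°
|G| = 1975.9 / 404.55 ≈ 4.8842
Gain = 20 log₁₀(4.8842) ≈ 13.78 dB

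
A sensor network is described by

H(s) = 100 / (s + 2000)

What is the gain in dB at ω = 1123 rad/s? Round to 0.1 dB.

At s = jω = j1123:
pole (s+2000): 2000 + j1123 → |·| = √(2000²+1123²) = √5261129 ≈ 2293.7, ∠ = arctan(1123/2000) ≈ 29.31°
|H| = 100 / 2293.7 ≈ 0.043598
Gain = 20 log₁₀(0.043598) ≈ -27.21 dB

-27.2 dB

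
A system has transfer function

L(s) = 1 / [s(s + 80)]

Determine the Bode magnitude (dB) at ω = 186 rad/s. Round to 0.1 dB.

-91.5 dB

At s = jω = j186:
pole (s+80): 80 + j186 → |·| = √(80²+186²) = √40996 ≈ 202.47, ∠ = arctan(186/80) ≈ 66.73°
pole at origin: |s| = 186, ∠ = 90.00° (in denominator)
|L| = 1 / 37659 ≈ 2.6554e-05
Gain = 20 log₁₀(2.6554e-05) ≈ -91.52 dB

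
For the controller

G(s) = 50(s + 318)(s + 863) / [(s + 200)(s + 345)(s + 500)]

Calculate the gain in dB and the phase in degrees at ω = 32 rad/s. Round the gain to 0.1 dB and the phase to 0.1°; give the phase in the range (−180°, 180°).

-8.1 dB, -10.2°

At s = jω = j32:
zero (s+318): 318 + j32 → |·| = √(318²+32²) = √102148 ≈ 319.61, ∠ = arctan(32/318) ≈ 5.75°
zero (s+863): 863 + j32 → |·| = √(863²+32²) = √745793 ≈ 863.59, ∠ = arctan(32/863) ≈ 2.12°
pole (s+200): 200 + j32 → |·| = √(200²+32²) = √41024 ≈ 202.54, ∠ = arctan(32/200) ≈ 9.09°
pole (s+345): 345 + j32 → |·| = √(345²+32²) = √120049 ≈ 346.48, ∠ = arctan(32/345) ≈ 5.30°
pole (s+500): 500 + j32 → |·| = √(500²+32²) = √251024 ≈ 501.02, ∠ = arctan(32/500) ≈ 3.66°
|G| = 50 · 2.7601e+05 / 3.516e+07 ≈ 0.39251
Gain = 20 log₁₀(0.39251) ≈ -8.12 dB
∠G = 7.87° − 18.05° = -10.18°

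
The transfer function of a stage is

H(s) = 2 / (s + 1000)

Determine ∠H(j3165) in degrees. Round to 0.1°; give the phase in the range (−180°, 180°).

Substitute s = j3165:
Numerator: 2 = 2 + j0
Denominator: (j3165) + 1000 = 1000 + j3165
|N| = √(2² + 0²) ≈ 2, ∠N ≈ 0.00°
|D| = √(1000² + 3165²) ≈ 3319.2, ∠D ≈ 72.47°
∠H = 0.00° − 72.47° = -72.47°

-72.5°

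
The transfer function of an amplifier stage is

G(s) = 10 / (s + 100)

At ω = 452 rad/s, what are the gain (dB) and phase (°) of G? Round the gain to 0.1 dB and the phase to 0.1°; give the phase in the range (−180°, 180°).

-33.3 dB, -77.5°

Substitute s = j452:
Numerator: 10 = 10 + j0
Denominator: (j452) + 100 = 100 + j452
|N| = √(10² + 0²) ≈ 10, ∠N ≈ 0.00°
|D| = √(100² + 452²) ≈ 462.93, ∠D ≈ 77.52°
|G| = 10 / 462.93 ≈ 0.021602
Gain = 20 log₁₀(0.021602) ≈ -33.31 dB
∠G = 0.00° − 77.52° = -77.52°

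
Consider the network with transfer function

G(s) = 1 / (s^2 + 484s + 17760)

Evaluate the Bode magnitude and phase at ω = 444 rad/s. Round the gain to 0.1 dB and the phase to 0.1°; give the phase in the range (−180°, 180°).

-108.9 dB, -129.9°

Substitute s = j444:
Numerator: 1 = 1 + j0
Denominator: (j444)^2 + 484(j444) + 17760 = -179376 + j214896
|N| = √(1² + 0²) ≈ 1, ∠N ≈ 0.00°
|D| = √(179376² + 214896²) ≈ 2.7992e+05, ∠D ≈ 129.85°
|G| = 1 / 2.7992e+05 ≈ 3.5724e-06
Gain = 20 log₁₀(3.5724e-06) ≈ -108.94 dB
∠G = 0.00° − 129.85° = -129.85°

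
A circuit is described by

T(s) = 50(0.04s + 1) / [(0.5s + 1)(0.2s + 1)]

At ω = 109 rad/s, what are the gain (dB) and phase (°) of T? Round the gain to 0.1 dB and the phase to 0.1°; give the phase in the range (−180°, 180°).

At ω = 109 rad/s:
zero (1 + j109·0.04) = 1 + j4.36 → |·| ≈ 4.4732, ∠ ≈ 77.08°
pole (1 + j109·0.5) = 1 + j54.5 → |·| ≈ 54.509, ∠ ≈ 88.95°
pole (1 + j109·0.2) = 1 + j21.8 → |·| ≈ 21.823, ∠ ≈ 87.37°
|T| = 50 · 4.4732 / (54.509 · 21.823) ≈ 0.18802
Gain = 20 log₁₀(0.18802) ≈ -14.52 dB
∠T = (77.08°) − (88.95° + 87.37°) = -99.24°

-14.5 dB, -99.2°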